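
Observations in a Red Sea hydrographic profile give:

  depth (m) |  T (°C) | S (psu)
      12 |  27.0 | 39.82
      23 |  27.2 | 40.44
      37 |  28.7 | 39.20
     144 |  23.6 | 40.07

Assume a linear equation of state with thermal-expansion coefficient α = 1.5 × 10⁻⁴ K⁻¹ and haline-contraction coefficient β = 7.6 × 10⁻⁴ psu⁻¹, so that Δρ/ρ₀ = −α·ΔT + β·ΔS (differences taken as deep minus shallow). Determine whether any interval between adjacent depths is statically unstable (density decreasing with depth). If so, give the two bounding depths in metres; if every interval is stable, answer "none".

23–37 m

Evaluate Δρ/ρ₀ = −αΔT + βΔS across each adjacent pair:
  12–23 m: −αΔT+βΔS = −(1.5 × 10⁻⁴)(+0.2)+(7.6 × 10⁻⁴)(+0.62) = 4.4 × 10⁻⁴ → stable
  23–37 m: −αΔT+βΔS = −(1.5 × 10⁻⁴)(+1.5)+(7.6 × 10⁻⁴)(-1.24) = -1.2 × 10⁻³ → UNSTABLE
  37–144 m: −αΔT+βΔS = −(1.5 × 10⁻⁴)(-5.1)+(7.6 × 10⁻⁴)(+0.87) = 1.4 × 10⁻³ → stable
The 23–37 m interval has Δρ < 0: lighter water underlies denser water.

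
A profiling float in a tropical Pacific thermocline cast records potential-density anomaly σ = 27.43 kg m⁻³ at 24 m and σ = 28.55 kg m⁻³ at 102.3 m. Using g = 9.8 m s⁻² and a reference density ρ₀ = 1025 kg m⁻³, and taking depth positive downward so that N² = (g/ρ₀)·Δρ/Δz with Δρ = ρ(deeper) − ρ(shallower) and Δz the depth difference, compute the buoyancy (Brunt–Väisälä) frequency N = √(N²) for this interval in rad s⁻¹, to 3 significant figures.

Δρ = 1028.55 − 1027.43 = 1.12 kg m⁻³ over Δz = 102.3 − 24 = 78.3 m.
N² = (9.8/1025) × (1.12/78.3) = 1.3676 × 10⁻⁴ s⁻².
N = √(1.3676 × 10⁻⁴) = 0.011694 rad s⁻¹ ≈ 0.0117 rad s⁻¹.
Since Δρ > 0 the layer is stably stratified.

0.0117 rad s⁻¹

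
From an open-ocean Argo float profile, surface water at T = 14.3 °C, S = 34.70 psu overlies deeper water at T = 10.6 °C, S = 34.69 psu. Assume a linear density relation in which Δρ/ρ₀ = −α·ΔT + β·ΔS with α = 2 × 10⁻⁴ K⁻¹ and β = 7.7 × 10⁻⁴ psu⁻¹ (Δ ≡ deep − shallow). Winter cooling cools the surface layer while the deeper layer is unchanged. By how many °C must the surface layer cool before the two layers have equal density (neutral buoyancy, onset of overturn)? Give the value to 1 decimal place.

Neutral buoyancy requires Δρ = 0, i.e. −α(T_deep − T_surf′) + β(S_deep − S_surf) = 0.
T_surf′ = T_deep − (β/α)·ΔS = 10.6 − (7.7 × 10⁻⁴/2 × 10⁻⁴)·(-0.01) = 10.639 °C.
Cooling required: 14.3 − (10.639) = 3.661 °C.

3.7 °C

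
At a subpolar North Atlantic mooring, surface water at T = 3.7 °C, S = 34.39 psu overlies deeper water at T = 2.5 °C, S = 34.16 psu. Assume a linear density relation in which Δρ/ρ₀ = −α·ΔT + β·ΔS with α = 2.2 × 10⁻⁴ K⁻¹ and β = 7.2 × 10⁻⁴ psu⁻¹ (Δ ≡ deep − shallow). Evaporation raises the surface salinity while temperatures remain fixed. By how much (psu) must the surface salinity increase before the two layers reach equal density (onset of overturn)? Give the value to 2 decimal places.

Neutral buoyancy requires −α(T_deep − T_surf) + β(S_deep − S_surf′) = 0.
S_surf′ = S_deep − (α/β)·ΔT = 34.16 − (2.2 × 10⁻⁴/7.2 × 10⁻⁴)·(-1.2) = 34.5267 psu.
Increase required: 34.5267 − 34.39 = 0.1367 psu.

0.14 psu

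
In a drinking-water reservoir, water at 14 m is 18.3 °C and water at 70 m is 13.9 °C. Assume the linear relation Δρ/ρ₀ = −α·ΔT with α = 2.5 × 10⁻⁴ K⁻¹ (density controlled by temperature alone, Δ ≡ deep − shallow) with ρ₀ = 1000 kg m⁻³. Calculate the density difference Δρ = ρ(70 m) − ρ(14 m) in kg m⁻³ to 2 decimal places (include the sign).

+1.10 kg m⁻³

ΔT = -4.4 K, Δρ/ρ₀ = −αΔT = 1.10 × 10⁻³.
Δρ = 1000 × (1.10 × 10⁻³) = +1.10 kg m⁻³.
Positive Δρ: denser below, stable.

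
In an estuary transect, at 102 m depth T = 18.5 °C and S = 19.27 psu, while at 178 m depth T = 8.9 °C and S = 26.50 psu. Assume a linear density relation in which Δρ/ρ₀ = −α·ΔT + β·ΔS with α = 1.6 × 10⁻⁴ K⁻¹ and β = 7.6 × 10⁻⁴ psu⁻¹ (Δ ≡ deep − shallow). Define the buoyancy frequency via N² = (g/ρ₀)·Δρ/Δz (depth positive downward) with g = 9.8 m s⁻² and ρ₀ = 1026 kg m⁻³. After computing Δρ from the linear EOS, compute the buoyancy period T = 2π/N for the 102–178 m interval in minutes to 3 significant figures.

3.48 min

ΔT = -9.6 K, ΔS = +7.23 psu (deep − shallow).
Δρ/ρ₀ = −αΔT + βΔS = 1.536 × 10⁻³ + 5.4948 × 10⁻³ = 7.0308 × 10⁻³, so Δρ ≈ 7.214 kg m⁻³.
N² = (g/ρ₀)·Δρ/Δz = g·(Δρ/ρ₀)/Δz = 9.8 × 7.0308 × 10⁻³ / 76 = 9.0660 × 10⁻⁴ s⁻².
N = √(9.0660 × 10⁻⁴) = 0.030110 rad s⁻¹ → T = 2π/N = 208.67 s = 3.4778 min ≈ 3.48 min.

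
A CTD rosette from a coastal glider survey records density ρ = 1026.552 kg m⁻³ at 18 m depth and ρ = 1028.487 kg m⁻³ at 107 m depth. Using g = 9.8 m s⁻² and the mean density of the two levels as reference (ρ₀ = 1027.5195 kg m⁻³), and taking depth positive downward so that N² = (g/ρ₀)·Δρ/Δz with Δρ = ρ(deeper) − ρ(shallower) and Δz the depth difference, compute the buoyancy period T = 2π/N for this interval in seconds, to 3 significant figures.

436 s

Δρ = 1028.487 − 1026.552 = 1.935 kg m⁻³ over Δz = 107 − 18 = 89 m.
N² = (9.8/1027.5195) × (1.935/89) = 2.0736 × 10⁻⁴ s⁻².
N = √(2.0736 × 10⁻⁴) = 0.014400 rad s⁻¹, so T = 2π/N = 436.33 s ≈ 436 s.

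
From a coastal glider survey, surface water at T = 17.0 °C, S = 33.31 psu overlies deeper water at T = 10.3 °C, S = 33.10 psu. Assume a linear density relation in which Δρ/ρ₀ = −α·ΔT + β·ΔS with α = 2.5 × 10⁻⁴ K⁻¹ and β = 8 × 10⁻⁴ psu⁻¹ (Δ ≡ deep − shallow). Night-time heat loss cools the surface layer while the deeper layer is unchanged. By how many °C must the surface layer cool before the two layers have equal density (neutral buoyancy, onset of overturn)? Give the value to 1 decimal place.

6.0 °C

Neutral buoyancy requires Δρ = 0, i.e. −α(T_deep − T_surf′) + β(S_deep − S_surf) = 0.
T_surf′ = T_deep − (β/α)·ΔS = 10.3 − (8 × 10⁻⁴/2.5 × 10⁻⁴)·(-0.21) = 10.972 °C.
Cooling required: 17.0 − (10.972) = 6.028 °C.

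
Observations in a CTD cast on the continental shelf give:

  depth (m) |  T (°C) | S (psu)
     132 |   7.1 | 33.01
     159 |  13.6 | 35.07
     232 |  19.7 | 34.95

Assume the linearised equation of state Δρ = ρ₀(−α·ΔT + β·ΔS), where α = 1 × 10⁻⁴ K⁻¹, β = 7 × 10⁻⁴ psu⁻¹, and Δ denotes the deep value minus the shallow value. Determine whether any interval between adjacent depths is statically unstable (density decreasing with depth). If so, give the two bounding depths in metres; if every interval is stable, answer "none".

159–232 m

Evaluate Δρ/ρ₀ = −αΔT + βΔS across each adjacent pair:
  132–159 m: −αΔT+βΔS = −(1 × 10⁻⁴)(+6.5)+(7 × 10⁻⁴)(+2.06) = 7.9 × 10⁻⁴ → stable
  159–232 m: −αΔT+βΔS = −(1 × 10⁻⁴)(+6.1)+(7 × 10⁻⁴)(-0.12) = -6.9 × 10⁻⁴ → UNSTABLE
The 159–232 m interval has Δρ < 0: lighter water underlies denser water.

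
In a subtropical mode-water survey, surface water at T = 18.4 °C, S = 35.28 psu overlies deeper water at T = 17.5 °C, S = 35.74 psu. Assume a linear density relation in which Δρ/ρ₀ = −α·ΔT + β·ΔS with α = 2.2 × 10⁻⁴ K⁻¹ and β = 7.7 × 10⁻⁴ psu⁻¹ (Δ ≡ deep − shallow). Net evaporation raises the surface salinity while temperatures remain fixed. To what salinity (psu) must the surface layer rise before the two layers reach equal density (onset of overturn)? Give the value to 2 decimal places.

Neutral buoyancy requires −α(T_deep − T_surf) + β(S_deep − S_surf′) = 0.
S_surf′ = S_deep − (α/β)·ΔT = 35.74 − (2.2 × 10⁻⁴/7.7 × 10⁻⁴)·(-0.9) = 35.9971 psu.
Increase required: 35.9971 − 35.28 = 0.7171 psu.

36.00 psu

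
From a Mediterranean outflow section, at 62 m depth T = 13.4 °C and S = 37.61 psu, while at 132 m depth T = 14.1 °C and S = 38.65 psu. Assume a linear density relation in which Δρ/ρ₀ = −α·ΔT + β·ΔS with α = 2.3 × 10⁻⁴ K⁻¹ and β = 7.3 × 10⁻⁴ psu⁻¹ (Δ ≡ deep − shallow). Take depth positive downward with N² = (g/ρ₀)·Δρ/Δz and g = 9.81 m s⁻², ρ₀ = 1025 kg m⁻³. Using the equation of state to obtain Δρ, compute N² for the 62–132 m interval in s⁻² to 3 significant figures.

ΔT = +0.7 K, ΔS = +1.04 psu (deep − shallow).
Δρ/ρ₀ = −αΔT + βΔS = -1.61 × 10⁻⁴ + 7.592 × 10⁻⁴ = 5.982 × 10⁻⁴, so Δρ ≈ 0.6132 kg m⁻³.
N² = (g/ρ₀)·Δρ/Δz = g·(Δρ/ρ₀)/Δz = 9.81 × 5.982 × 10⁻⁴ / 70 = 8.3833 × 10⁻⁵ s⁻² ≈ 8.38 × 10⁻⁵ s⁻².

8.38 × 10⁻⁵ s⁻²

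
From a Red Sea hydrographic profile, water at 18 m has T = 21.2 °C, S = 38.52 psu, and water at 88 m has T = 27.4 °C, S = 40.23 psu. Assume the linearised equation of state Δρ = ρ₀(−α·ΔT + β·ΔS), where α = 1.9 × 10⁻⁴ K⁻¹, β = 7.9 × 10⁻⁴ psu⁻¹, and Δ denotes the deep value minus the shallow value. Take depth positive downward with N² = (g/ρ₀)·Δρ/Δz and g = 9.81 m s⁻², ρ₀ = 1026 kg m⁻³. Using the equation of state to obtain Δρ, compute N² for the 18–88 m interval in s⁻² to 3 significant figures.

ΔT = +6.2 K, ΔS = +1.71 psu (deep − shallow).
Δρ/ρ₀ = −αΔT + βΔS = -1.178 × 10⁻³ + 1.3509 × 10⁻³ = 1.729 × 10⁻⁴, so Δρ ≈ 0.1774 kg m⁻³.
N² = (g/ρ₀)·Δρ/Δz = g·(Δρ/ρ₀)/Δz = 9.81 × 1.729 × 10⁻⁴ / 70 = 2.4231 × 10⁻⁵ s⁻² ≈ 2.42 × 10⁻⁵ s⁻².

2.42 × 10⁻⁵ s⁻²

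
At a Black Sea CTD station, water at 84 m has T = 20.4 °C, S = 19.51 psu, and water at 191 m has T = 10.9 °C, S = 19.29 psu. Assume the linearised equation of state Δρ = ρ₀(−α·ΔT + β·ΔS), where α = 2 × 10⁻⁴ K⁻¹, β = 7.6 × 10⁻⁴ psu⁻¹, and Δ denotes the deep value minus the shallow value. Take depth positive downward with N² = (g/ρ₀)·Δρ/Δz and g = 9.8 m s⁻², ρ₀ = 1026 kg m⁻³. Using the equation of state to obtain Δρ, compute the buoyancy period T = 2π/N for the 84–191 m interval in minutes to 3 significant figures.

8.31 min

ΔT = -9.5 K, ΔS = -0.22 psu (deep − shallow).
Δρ/ρ₀ = −αΔT + βΔS = 1.90 × 10⁻³ − 1.672 × 10⁻⁴ = 1.7328 × 10⁻³, so Δρ ≈ 1.778 kg m⁻³.
N² = (g/ρ₀)·Δρ/Δz = g·(Δρ/ρ₀)/Δz = 9.8 × 1.7328 × 10⁻³ / 107 = 1.5871 × 10⁻⁴ s⁻².
N = √(1.5871 × 10⁻⁴) = 0.012598 rad s⁻¹ → T = 2π/N = 498.74 s = 8.3123 min ≈ 8.31 min.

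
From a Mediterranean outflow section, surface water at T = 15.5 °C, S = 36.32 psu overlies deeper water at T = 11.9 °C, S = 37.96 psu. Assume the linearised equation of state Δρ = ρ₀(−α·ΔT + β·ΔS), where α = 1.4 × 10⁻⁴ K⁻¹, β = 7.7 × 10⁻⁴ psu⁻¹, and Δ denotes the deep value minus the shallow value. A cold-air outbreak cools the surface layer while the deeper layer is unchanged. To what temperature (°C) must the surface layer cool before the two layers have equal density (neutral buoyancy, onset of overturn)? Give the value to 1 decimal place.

Neutral buoyancy requires Δρ = 0, i.e. −α(T_deep − T_surf′) + β(S_deep − S_surf) = 0.
T_surf′ = T_deep − (β/α)·ΔS = 11.9 − (7.7 × 10⁻⁴/1.4 × 10⁻⁴)·(+1.64) = 2.880 °C.
Cooling required: 15.5 − (2.880) = 12.620 °C.

2.9 °C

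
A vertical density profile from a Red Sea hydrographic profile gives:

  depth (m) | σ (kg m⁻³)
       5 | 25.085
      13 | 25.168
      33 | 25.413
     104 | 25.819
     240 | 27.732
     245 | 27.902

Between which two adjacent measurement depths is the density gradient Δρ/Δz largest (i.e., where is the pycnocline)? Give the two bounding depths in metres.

Compute the density gradient over each adjacent pair:
  5–13 m: Δρ/Δz = 0.083/8 = 0.010 kg m⁻⁴
  13–33 m: Δρ/Δz = 0.245/20 = 0.012 kg m⁻⁴
  33–104 m: Δρ/Δz = 0.406/71 = 5.7 × 10⁻³ kg m⁻⁴
  104–240 m: Δρ/Δz = 1.913/136 = 0.014 kg m⁻⁴
  240–245 m: Δρ/Δz = 0.170/5 = 0.034 kg m⁻⁴
The largest gradient is in the 240–245 m interval — the pycnocline.

240–245 m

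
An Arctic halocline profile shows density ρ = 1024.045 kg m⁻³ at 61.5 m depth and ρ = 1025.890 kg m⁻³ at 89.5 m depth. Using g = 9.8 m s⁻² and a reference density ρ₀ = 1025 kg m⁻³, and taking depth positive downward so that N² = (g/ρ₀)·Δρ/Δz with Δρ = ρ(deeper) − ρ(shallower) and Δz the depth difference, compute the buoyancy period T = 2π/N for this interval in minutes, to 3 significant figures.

4.17 min

Δρ = 1025.890 − 1024.045 = 1.845 kg m⁻³ over Δz = 89.5 − 61.5 = 28 m.
N² = (9.8/1025) × (1.845/28) = 6.3000 × 10⁻⁴ s⁻².
N = √(6.3000 × 10⁻⁴) = 0.025100 rad s⁻¹, so T = 2π/N = 250.33 s = 4.1722 min ≈ 4.17 min.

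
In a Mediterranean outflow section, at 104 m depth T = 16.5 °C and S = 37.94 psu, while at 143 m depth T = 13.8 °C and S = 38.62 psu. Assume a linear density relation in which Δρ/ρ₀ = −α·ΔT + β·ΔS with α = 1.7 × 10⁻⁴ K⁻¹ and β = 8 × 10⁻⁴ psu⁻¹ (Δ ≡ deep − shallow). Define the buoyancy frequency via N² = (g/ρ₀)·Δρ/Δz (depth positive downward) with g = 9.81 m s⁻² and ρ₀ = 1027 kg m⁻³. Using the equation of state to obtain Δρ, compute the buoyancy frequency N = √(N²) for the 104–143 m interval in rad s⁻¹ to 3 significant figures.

0.0159 rad s⁻¹

ΔT = -2.7 K, ΔS = +0.68 psu (deep − shallow).
Δρ/ρ₀ = −αΔT + βΔS = 4.59 × 10⁻⁴ + 5.44 × 10⁻⁴ = 1.003 × 10⁻³, so Δρ ≈ 1.030 kg m⁻³.
N² = (g/ρ₀)·Δρ/Δz = g·(Δρ/ρ₀)/Δz = 9.81 × 1.003 × 10⁻³ / 39 = 2.5229 × 10⁻⁴ s⁻².
N = √(2.5229 × 10⁻⁴) = 0.015884 rad s⁻¹ ≈ 0.0159 rad s⁻¹.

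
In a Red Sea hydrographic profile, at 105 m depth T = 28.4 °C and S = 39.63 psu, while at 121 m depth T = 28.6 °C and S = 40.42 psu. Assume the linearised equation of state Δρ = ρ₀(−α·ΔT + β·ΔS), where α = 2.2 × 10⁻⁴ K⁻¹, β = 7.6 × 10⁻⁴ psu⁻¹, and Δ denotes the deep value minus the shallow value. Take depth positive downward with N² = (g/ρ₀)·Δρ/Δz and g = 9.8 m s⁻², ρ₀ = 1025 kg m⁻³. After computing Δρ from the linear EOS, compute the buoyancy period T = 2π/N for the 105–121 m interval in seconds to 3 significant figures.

340 s

ΔT = +0.2 K, ΔS = +0.79 psu (deep − shallow).
Δρ/ρ₀ = −αΔT + βΔS = -4.40 × 10⁻⁵ + 6.004 × 10⁻⁴ = 5.564 × 10⁻⁴, so Δρ ≈ 0.5703 kg m⁻³.
N² = (g/ρ₀)·Δρ/Δz = g·(Δρ/ρ₀)/Δz = 9.8 × 5.564 × 10⁻⁴ / 16 = 3.4080 × 10⁻⁴ s⁻².
N = √(3.4080 × 10⁻⁴) = 0.018461 rad s⁻¹ → T = 2π/N = 340.35 s ≈ 340 s.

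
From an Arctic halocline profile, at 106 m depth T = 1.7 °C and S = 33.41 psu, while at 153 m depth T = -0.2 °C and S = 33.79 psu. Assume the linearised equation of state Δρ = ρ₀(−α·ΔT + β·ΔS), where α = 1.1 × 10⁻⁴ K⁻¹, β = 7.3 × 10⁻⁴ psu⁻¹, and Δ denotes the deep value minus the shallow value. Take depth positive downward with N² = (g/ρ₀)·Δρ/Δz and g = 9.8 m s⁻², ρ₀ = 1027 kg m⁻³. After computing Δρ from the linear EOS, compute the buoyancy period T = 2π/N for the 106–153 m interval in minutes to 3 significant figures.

ΔT = -1.9 K, ΔS = +0.38 psu (deep − shallow).
Δρ/ρ₀ = −αΔT + βΔS = 2.09 × 10⁻⁴ + 2.774 × 10⁻⁴ = 4.864 × 10⁻⁴, so Δρ ≈ 0.4995 kg m⁻³.
N² = (g/ρ₀)·Δρ/Δz = g·(Δρ/ρ₀)/Δz = 9.8 × 4.864 × 10⁻⁴ / 47 = 1.0142 × 10⁻⁴ s⁻².
N = √(1.0142 × 10⁻⁴) = 0.010071 rad s⁻¹ → T = 2π/N = 623.89 s = 10.398 min ≈ 10.4 min.

10.4 min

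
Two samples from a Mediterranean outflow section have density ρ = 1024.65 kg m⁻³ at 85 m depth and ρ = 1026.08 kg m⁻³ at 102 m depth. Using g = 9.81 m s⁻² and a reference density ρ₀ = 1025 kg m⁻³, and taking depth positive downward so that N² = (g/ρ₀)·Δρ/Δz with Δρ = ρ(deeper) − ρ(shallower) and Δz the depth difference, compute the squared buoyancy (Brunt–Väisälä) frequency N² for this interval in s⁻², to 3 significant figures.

Δρ = 1026.08 − 1024.65 = 1.43 kg m⁻³ over Δz = 102 − 85 = 17 m.
N² = (9.81/1025) × (1.43/17) = 8.0507 × 10⁻⁴ s⁻² ≈ 8.05 × 10⁻⁴ s⁻².

8.05 × 10⁻⁴ s⁻²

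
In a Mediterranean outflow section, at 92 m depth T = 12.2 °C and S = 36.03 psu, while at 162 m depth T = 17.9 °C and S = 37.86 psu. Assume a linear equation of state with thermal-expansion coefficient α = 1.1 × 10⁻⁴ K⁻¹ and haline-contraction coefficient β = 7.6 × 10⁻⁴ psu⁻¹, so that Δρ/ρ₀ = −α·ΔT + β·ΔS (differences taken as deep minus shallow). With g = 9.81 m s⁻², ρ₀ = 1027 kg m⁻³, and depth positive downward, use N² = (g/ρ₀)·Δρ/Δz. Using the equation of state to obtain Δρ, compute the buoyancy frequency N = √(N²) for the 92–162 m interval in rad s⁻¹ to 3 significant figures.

0.0103 rad s⁻¹

ΔT = +5.7 K, ΔS = +1.83 psu (deep − shallow).
Δρ/ρ₀ = −αΔT + βΔS = -6.27 × 10⁻⁴ + 1.3908 × 10⁻³ = 7.638 × 10⁻⁴, so Δρ ≈ 0.7844 kg m⁻³.
N² = (g/ρ₀)·Δρ/Δz = g·(Δρ/ρ₀)/Δz = 9.81 × 7.638 × 10⁻⁴ / 70 = 1.0704 × 10⁻⁴ s⁻².
N = √(1.0704 × 10⁻⁴) = 0.010346 rad s⁻¹ ≈ 0.0103 rad s⁻¹.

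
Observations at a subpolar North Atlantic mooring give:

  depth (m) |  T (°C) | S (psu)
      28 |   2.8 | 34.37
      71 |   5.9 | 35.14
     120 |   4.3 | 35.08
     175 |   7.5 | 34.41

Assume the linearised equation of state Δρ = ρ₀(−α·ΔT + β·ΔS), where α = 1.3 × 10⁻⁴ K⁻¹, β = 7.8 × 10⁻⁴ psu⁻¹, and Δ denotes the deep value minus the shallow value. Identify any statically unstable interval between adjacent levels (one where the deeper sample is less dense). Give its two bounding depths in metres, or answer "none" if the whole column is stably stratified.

120–175 m

Evaluate Δρ/ρ₀ = −αΔT + βΔS across each adjacent pair:
  28–71 m: −αΔT+βΔS = −(1.3 × 10⁻⁴)(+3.1)+(7.8 × 10⁻⁴)(+0.77) = 2.0 × 10⁻⁴ → stable
  71–120 m: −αΔT+βΔS = −(1.3 × 10⁻⁴)(-1.6)+(7.8 × 10⁻⁴)(-0.06) = 1.6 × 10⁻⁴ → stable
  120–175 m: −αΔT+βΔS = −(1.3 × 10⁻⁴)(+3.2)+(7.8 × 10⁻⁴)(-0.67) = -9.4 × 10⁻⁴ → UNSTABLE
The 120–175 m interval has Δρ < 0: lighter water underlies denser water.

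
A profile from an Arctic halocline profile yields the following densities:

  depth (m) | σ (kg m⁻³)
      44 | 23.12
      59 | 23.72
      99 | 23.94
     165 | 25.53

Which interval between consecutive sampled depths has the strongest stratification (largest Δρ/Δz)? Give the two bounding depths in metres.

44–59 m

Compute the density gradient over each adjacent pair:
  44–59 m: Δρ/Δz = 0.60/15 = 0.040 kg m⁻⁴
  59–99 m: Δρ/Δz = 0.22/40 = 5.5 × 10⁻³ kg m⁻⁴
  99–165 m: Δρ/Δz = 1.59/66 = 0.024 kg m⁻⁴
The largest gradient is in the 44–59 m interval — the pycnocline.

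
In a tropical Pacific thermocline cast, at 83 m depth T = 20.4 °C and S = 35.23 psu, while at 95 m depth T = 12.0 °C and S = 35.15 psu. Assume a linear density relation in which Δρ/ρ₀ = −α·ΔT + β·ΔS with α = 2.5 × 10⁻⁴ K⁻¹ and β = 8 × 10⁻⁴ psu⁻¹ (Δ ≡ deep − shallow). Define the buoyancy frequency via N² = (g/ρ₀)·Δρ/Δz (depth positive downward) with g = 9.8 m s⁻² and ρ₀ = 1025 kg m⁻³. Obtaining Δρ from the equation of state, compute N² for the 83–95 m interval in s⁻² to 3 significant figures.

1.66 × 10⁻³ s⁻²

ΔT = -8.4 K, ΔS = -0.08 psu (deep − shallow).
Δρ/ρ₀ = −αΔT + βΔS = 2.10 × 10⁻³ − 6.40 × 10⁻⁵ = 2.036 × 10⁻³, so Δρ ≈ 2.087 kg m⁻³.
N² = (g/ρ₀)·Δρ/Δz = g·(Δρ/ρ₀)/Δz = 9.8 × 2.036 × 10⁻³ / 12 = 1.6627 × 10⁻³ s⁻² ≈ 1.66 × 10⁻³ s⁻².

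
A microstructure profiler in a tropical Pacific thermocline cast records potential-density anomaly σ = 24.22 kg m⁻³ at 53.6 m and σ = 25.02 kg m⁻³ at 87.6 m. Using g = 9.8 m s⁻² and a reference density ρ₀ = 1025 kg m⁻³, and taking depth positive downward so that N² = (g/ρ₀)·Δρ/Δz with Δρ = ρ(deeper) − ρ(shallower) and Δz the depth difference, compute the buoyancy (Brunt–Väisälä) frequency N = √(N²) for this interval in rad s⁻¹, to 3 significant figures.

Δρ = 1025.02 − 1024.22 = 0.80 kg m⁻³ over Δz = 87.6 − 53.6 = 34 m.
N² = (9.8/1025) × (0.80/34) = 2.2496 × 10⁻⁴ s⁻².
N = √(2.2496 × 10⁻⁴) = 0.014999 rad s⁻¹ ≈ 0.0150 rad s⁻¹.

0.0150 rad s⁻¹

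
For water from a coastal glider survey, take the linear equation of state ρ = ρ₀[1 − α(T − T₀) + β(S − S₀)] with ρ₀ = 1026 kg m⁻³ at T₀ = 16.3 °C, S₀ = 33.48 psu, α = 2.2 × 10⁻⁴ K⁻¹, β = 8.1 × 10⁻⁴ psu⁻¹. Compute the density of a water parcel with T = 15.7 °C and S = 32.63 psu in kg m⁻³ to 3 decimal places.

T − T₀ = -0.6 K, S − S₀ = -0.85 psu.
Bracket = 1 − α·(-0.6) + β·(-0.85) = 1 + (-5.565 × 10⁻⁴) = 0.9994435.
ρ = 1026 × 0.9994435 = 1025.429 kg m⁻³.

1025.429 kg m⁻³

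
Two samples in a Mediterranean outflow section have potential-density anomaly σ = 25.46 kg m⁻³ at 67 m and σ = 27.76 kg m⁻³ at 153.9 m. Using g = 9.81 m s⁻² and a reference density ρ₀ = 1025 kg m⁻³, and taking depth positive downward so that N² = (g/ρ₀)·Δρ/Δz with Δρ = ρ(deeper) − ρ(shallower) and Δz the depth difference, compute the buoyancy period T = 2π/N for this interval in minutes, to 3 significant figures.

6.58 min

Δρ = 1027.76 − 1025.46 = 2.30 kg m⁻³ over Δz = 153.9 − 67 = 86.9 m.
N² = (9.81/1025) × (2.30/86.9) = 2.5331 × 10⁻⁴ s⁻².
N = √(2.5331 × 10⁻⁴) = 0.015916 rad s⁻¹, so T = 2π/N = 394.77 s = 6.5795 min ≈ 6.58 min.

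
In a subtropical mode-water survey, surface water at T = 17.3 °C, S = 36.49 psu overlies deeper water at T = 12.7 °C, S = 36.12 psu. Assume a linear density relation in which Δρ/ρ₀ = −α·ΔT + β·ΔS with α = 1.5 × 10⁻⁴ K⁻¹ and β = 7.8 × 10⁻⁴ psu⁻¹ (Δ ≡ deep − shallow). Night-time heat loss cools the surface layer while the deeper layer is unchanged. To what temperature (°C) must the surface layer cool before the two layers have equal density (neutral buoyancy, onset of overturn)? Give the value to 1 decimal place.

14.6 °C

Neutral buoyancy requires Δρ = 0, i.e. −α(T_deep − T_surf′) + β(S_deep − S_surf) = 0.
T_surf′ = T_deep − (β/α)·ΔS = 12.7 − (7.8 × 10⁻⁴/1.5 × 10⁻⁴)·(-0.37) = 14.624 °C.
Cooling required: 17.3 − (14.624) = 2.676 °C.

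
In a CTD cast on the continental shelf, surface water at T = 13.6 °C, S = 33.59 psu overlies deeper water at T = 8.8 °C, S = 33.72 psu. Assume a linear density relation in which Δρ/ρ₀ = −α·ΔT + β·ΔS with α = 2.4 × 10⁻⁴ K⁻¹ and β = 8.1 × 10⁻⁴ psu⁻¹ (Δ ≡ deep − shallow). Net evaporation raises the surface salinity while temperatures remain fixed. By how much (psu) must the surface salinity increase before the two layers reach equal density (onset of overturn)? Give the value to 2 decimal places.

1.55 psu

Neutral buoyancy requires −α(T_deep − T_surf) + β(S_deep − S_surf′) = 0.
S_surf′ = S_deep − (α/β)·ΔT = 33.72 − (2.4 × 10⁻⁴/8.1 × 10⁻⁴)·(-4.8) = 35.1422 psu.
Increase required: 35.1422 − 33.59 = 1.5522 psu.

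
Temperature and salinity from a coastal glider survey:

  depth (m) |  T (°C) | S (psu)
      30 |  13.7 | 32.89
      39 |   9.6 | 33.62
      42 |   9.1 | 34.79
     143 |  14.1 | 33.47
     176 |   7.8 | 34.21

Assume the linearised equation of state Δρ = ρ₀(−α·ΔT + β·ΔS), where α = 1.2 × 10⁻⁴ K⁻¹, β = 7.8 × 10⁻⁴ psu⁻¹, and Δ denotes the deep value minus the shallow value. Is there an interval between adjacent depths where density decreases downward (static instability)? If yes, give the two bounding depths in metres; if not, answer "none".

Evaluate Δρ/ρ₀ = −αΔT + βΔS across each adjacent pair:
  30–39 m: −αΔT+βΔS = −(1.2 × 10⁻⁴)(-4.1)+(7.8 × 10⁻⁴)(+0.73) = 1.1 × 10⁻³ → stable
  39–42 m: −αΔT+βΔS = −(1.2 × 10⁻⁴)(-0.5)+(7.8 × 10⁻⁴)(+1.17) = 9.7 × 10⁻⁴ → stable
  42–143 m: −αΔT+βΔS = −(1.2 × 10⁻⁴)(+5.0)+(7.8 × 10⁻⁴)(-1.32) = -1.6 × 10⁻³ → UNSTABLE
  143–176 m: −αΔT+βΔS = −(1.2 × 10⁻⁴)(-6.3)+(7.8 × 10⁻⁴)(+0.74) = 1.3 × 10⁻³ → stable
The 42–143 m interval has Δρ < 0: lighter water underlies denser water.

42–143 m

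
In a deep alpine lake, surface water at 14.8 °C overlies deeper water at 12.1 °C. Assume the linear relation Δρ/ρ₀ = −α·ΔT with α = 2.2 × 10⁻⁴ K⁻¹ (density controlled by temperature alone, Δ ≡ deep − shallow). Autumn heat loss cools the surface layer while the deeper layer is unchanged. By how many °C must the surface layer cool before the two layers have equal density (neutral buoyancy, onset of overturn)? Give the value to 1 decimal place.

With temperature the only control, equal density requires T_surf′ = T_deep.
T_surf′ = 12.1 °C.
Cooling required: 14.8 − 12.1 = 2.7 °C.

2.7 °C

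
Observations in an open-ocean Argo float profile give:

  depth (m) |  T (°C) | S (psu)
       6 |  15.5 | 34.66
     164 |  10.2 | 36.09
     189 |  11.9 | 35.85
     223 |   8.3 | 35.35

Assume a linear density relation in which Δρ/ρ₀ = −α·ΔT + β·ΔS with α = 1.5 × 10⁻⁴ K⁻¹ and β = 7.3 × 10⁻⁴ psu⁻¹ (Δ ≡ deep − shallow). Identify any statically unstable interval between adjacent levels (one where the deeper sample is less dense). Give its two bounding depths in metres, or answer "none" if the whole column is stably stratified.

Evaluate Δρ/ρ₀ = −αΔT + βΔS across each adjacent pair:
  6–164 m: −αΔT+βΔS = −(1.5 × 10⁻⁴)(-5.3)+(7.3 × 10⁻⁴)(+1.43) = 1.8 × 10⁻³ → stable
  164–189 m: −αΔT+βΔS = −(1.5 × 10⁻⁴)(+1.7)+(7.3 × 10⁻⁴)(-0.24) = -4.3 × 10⁻⁴ → UNSTABLE
  189–223 m: −αΔT+βΔS = −(1.5 × 10⁻⁴)(-3.6)+(7.3 × 10⁻⁴)(-0.50) = 1.8 × 10⁻⁴ → stable
The 164–189 m interval has Δρ < 0: lighter water underlies denser water.

164–189 m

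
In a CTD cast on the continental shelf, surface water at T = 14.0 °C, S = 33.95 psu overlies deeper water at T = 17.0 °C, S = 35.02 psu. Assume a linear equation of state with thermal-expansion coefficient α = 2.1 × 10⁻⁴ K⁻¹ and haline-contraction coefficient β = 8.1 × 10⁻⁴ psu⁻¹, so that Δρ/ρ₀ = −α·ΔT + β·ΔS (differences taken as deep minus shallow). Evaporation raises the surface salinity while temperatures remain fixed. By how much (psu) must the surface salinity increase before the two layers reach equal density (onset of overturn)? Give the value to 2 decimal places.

Neutral buoyancy requires −α(T_deep − T_surf) + β(S_deep − S_surf′) = 0.
S_surf′ = S_deep − (α/β)·ΔT = 35.02 − (2.1 × 10⁻⁴/8.1 × 10⁻⁴)·(+3.0) = 34.2422 psu.
Increase required: 34.2422 − 33.95 = 0.2922 psu.

0.29 psu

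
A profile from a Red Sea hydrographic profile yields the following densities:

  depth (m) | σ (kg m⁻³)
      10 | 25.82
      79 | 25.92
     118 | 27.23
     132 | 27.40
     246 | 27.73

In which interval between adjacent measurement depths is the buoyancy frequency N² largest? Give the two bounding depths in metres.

79–118 m

Compute the density gradient over each adjacent pair:
  10–79 m: Δρ/Δz = 0.10/69 = 1.4 × 10⁻³ kg m⁻⁴
  79–118 m: Δρ/Δz = 1.31/39 = 0.034 kg m⁻⁴
  118–132 m: Δρ/Δz = 0.17/14 = 0.012 kg m⁻⁴
  132–246 m: Δρ/Δz = 0.33/114 = 2.9 × 10⁻³ kg m⁻⁴
The largest gradient is in the 79–118 m interval — the pycnocline.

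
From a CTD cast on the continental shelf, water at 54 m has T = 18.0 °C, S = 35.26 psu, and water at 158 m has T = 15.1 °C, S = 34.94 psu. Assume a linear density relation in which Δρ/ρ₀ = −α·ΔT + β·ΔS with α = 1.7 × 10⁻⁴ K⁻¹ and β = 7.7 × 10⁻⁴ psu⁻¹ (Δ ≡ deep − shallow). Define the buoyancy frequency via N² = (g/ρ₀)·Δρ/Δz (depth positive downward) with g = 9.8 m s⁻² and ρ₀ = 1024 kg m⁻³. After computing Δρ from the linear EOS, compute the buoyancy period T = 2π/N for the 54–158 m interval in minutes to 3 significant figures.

21.7 min

ΔT = -2.9 K, ΔS = -0.32 psu (deep − shallow).
Δρ/ρ₀ = −αΔT + βΔS = 4.93 × 10⁻⁴ − 2.464 × 10⁻⁴ = 2.466 × 10⁻⁴, so Δρ ≈ 0.2525 kg m⁻³.
N² = (g/ρ₀)·Δρ/Δz = g·(Δρ/ρ₀)/Δz = 9.8 × 2.466 × 10⁻⁴ / 104 = 2.3237 × 10⁻⁵ s⁻².
N = √(2.3237 × 10⁻⁵) = 4.8205 × 10⁻³ rad s⁻¹ → T = 2π/N = 1.3034 × 10³ s = 21.723 min ≈ 21.7 min.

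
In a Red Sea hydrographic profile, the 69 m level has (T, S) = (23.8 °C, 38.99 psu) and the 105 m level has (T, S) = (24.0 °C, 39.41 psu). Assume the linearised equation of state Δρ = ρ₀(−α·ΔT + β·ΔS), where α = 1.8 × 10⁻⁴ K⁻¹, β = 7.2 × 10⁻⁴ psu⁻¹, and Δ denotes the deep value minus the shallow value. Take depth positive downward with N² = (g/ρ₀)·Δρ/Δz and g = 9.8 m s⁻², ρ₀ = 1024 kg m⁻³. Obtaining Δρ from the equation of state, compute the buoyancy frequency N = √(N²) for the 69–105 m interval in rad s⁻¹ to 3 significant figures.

8.52 × 10⁻³ rad s⁻¹

ΔT = +0.2 K, ΔS = +0.42 psu (deep − shallow).
Δρ/ρ₀ = −αΔT + βΔS = -3.60 × 10⁻⁵ + 3.024 × 10⁻⁴ = 2.664 × 10⁻⁴, so Δρ ≈ 0.2728 kg m⁻³.
N² = (g/ρ₀)·Δρ/Δz = g·(Δρ/ρ₀)/Δz = 9.8 × 2.664 × 10⁻⁴ / 36 = 7.2520 × 10⁻⁵ s⁻².
N = √(7.2520 × 10⁻⁵) = 8.5159 × 10⁻³ rad s⁻¹ ≈ 8.52 × 10⁻³ rad s⁻¹.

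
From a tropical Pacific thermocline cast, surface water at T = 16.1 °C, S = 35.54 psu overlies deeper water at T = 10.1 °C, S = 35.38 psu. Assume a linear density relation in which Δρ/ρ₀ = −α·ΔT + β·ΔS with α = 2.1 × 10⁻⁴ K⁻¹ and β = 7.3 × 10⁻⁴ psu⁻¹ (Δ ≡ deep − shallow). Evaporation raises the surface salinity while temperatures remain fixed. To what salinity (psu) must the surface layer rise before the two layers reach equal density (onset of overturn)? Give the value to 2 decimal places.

37.11 psu

Neutral buoyancy requires −α(T_deep − T_surf) + β(S_deep − S_surf′) = 0.
S_surf′ = S_deep − (α/β)·ΔT = 35.38 − (2.1 × 10⁻⁴/7.3 × 10⁻⁴)·(-6.0) = 37.1060 psu.
Increase required: 37.1060 − 35.54 = 1.5660 psu.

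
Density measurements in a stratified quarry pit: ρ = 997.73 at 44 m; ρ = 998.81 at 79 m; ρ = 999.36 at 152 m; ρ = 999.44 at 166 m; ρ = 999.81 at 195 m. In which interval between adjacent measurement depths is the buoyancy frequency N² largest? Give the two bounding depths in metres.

44–79 m

Compute the density gradient over each adjacent pair:
  44–79 m: Δρ/Δz = 1.08/35 = 0.031 kg m⁻⁴
  79–152 m: Δρ/Δz = 0.55/73 = 7.5 × 10⁻³ kg m⁻⁴
  152–166 m: Δρ/Δz = 0.08/14 = 5.7 × 10⁻³ kg m⁻⁴
  166–195 m: Δρ/Δz = 0.37/29 = 0.013 kg m⁻⁴
The largest gradient is in the 44–79 m interval — the pycnocline.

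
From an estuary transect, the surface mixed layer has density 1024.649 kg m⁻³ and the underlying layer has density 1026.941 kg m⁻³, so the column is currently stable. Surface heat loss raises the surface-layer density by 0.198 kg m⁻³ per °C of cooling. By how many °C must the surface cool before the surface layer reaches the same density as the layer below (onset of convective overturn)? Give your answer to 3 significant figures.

11.6 °C

Density deficit of the surface layer: 1026.941 − 1024.649 = 2.292 kg m⁻³.
Required change = 2.292 / 0.198 = 11.6 °C.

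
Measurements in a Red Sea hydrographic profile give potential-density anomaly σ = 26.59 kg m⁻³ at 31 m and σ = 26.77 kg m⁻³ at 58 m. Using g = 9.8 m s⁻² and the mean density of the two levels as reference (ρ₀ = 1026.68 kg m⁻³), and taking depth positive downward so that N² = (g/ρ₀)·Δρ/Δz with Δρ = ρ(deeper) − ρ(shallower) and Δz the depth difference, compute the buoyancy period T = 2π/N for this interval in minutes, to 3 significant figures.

Δρ = 1026.77 − 1026.59 = 0.18 kg m⁻³ over Δz = 58 − 31 = 27 m.
N² = (9.8/1026.68) × (0.18/27) = 6.3636 × 10⁻⁵ s⁻².
N = √(6.3636 × 10⁻⁵) = 7.9772 × 10⁻³ rad s⁻¹, so T = 2π/N = 787.64 s = 13.127 min ≈ 13.1 min.

13.1 min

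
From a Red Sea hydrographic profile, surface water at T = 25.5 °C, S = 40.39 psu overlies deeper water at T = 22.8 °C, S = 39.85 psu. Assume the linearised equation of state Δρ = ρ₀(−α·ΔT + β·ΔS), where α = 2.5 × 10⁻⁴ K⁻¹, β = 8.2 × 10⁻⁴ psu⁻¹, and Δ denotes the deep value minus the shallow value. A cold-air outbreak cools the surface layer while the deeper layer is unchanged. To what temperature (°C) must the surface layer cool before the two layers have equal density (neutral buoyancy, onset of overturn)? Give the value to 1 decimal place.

Neutral buoyancy requires Δρ = 0, i.e. −α(T_deep − T_surf′) + β(S_deep − S_surf) = 0.
T_surf′ = T_deep − (β/α)·ΔS = 22.8 − (8.2 × 10⁻⁴/2.5 × 10⁻⁴)·(-0.54) = 24.571 °C.
Cooling required: 25.5 − (24.571) = 0.929 °C.

24.6 °C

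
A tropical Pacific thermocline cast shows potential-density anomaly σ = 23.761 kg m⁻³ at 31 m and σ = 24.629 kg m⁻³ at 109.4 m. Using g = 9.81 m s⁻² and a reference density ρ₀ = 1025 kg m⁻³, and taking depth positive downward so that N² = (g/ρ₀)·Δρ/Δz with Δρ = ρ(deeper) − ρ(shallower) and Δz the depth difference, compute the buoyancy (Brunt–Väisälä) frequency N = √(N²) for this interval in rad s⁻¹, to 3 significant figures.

0.0103 rad s⁻¹

Δρ = 1024.629 − 1023.761 = 0.868 kg m⁻³ over Δz = 109.4 − 31 = 78.4 m.
N² = (9.81/1025) × (0.868/78.4) = 1.0596 × 10⁻⁴ s⁻².
N = √(1.0596 × 10⁻⁴) = 0.010294 rad s⁻¹ ≈ 0.0103 rad s⁻¹.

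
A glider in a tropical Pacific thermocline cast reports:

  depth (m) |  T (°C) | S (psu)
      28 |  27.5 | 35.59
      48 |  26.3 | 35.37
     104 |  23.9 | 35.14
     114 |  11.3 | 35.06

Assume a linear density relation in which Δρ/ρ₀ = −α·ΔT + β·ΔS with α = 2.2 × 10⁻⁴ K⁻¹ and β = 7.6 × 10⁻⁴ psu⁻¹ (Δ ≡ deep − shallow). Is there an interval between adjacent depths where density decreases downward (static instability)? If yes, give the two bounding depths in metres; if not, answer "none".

Evaluate Δρ/ρ₀ = −αΔT + βΔS across each adjacent pair:
  28–48 m: −αΔT+βΔS = −(2.2 × 10⁻⁴)(-1.2)+(7.6 × 10⁻⁴)(-0.22) = 9.7 × 10⁻⁵ → stable
  48–104 m: −αΔT+βΔS = −(2.2 × 10⁻⁴)(-2.4)+(7.6 × 10⁻⁴)(-0.23) = 3.5 × 10⁻⁴ → stable
  104–114 m: −αΔT+βΔS = −(2.2 × 10⁻⁴)(-12.6)+(7.6 × 10⁻⁴)(-0.08) = 2.7 × 10⁻³ → stable
Every interval has Δρ > 0: the column is stably stratified throughout.

none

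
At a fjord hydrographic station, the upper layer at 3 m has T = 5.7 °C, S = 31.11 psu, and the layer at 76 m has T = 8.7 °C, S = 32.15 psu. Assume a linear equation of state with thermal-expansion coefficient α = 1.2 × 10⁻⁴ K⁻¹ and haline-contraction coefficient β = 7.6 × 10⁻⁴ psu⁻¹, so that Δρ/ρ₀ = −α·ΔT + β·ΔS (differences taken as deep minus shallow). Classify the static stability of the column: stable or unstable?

stable

ΔT = 8.7 − 5.7 = +3.0 K and ΔS = 32.15 − 31.11 = +1.04 psu (deep − shallow).
−αΔT = -3.60 × 10⁻⁴; βΔS = 7.904 × 10⁻⁴; sum Δρ/ρ₀ = 4.304 × 10⁻⁴.
Δρ/ρ₀ > 0, so Δρ > 0: deeper water is denser → statically stable.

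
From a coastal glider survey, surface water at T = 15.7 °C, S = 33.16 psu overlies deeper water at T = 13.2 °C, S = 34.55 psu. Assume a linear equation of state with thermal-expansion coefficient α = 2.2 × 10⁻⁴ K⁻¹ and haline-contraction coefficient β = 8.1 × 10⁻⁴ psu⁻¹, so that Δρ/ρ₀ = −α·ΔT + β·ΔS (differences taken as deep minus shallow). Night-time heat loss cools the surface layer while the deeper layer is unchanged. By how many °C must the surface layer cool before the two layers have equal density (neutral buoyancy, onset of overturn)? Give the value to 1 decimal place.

Neutral buoyancy requires Δρ = 0, i.e. −α(T_deep − T_surf′) + β(S_deep − S_surf) = 0.
T_surf′ = T_deep − (β/α)·ΔS = 13.2 − (8.1 × 10⁻⁴/2.2 × 10⁻⁴)·(+1.39) = 8.082 °C.
Cooling required: 15.7 − (8.082) = 7.618 °C.

7.6 °C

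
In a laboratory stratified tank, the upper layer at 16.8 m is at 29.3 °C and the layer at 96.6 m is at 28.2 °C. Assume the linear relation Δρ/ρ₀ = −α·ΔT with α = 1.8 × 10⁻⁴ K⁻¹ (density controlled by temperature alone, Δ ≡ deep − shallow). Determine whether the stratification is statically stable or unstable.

stable

ΔT = 28.2 − 29.3 = -1.1 K, so Δρ/ρ₀ = −αΔT = 1.98 × 10⁻⁴.
Δρ/ρ₀ > 0, so Δρ > 0: deeper water is denser → statically stable.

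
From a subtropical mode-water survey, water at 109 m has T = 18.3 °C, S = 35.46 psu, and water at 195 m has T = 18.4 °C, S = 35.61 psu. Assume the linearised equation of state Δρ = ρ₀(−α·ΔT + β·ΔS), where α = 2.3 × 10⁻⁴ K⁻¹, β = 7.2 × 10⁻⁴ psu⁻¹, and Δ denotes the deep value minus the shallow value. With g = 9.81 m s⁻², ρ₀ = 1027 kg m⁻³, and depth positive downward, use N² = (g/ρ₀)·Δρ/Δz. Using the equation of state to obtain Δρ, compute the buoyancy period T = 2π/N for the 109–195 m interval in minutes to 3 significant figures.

33.6 min

ΔT = +0.1 K, ΔS = +0.15 psu (deep − shallow).
Δρ/ρ₀ = −αΔT + βΔS = -2.30 × 10⁻⁵ + 1.08 × 10⁻⁴ = 8.50 × 10⁻⁵, so Δρ ≈ 0.08730 kg m⁻³.
N² = (g/ρ₀)·Δρ/Δz = g·(Δρ/ρ₀)/Δz = 9.81 × 8.50 × 10⁻⁵ / 86 = 9.6959 × 10⁻⁶ s⁻².
N = √(9.6959 × 10⁻⁶) = 3.1138 × 10⁻³ rad s⁻¹ → T = 2π/N = 2.0179 × 10³ s = 33.632 min ≈ 33.6 min.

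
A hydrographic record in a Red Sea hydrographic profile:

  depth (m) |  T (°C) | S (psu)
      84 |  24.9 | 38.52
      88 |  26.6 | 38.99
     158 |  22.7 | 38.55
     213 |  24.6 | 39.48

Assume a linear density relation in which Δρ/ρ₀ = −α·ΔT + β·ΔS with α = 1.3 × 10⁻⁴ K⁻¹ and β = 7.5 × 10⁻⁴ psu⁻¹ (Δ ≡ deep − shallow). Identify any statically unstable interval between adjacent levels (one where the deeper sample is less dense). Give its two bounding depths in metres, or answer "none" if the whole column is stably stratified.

Evaluate Δρ/ρ₀ = −αΔT + βΔS across each adjacent pair:
  84–88 m: −αΔT+βΔS = −(1.3 × 10⁻⁴)(+1.7)+(7.5 × 10⁻⁴)(+0.47) = 1.3 × 10⁻⁴ → stable
  88–158 m: −αΔT+βΔS = −(1.3 × 10⁻⁴)(-3.9)+(7.5 × 10⁻⁴)(-0.44) = 1.8 × 10⁻⁴ → stable
  158–213 m: −αΔT+βΔS = −(1.3 × 10⁻⁴)(+1.9)+(7.5 × 10⁻⁴)(+0.93) = 4.5 × 10⁻⁴ → stable
Every interval has Δρ > 0: the column is stably stratified throughout.

none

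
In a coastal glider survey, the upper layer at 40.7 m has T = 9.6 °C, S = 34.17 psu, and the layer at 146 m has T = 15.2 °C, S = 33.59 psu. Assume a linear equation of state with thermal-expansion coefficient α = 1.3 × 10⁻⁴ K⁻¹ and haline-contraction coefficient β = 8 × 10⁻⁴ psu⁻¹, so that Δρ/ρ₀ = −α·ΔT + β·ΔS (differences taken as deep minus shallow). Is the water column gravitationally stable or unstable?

ΔT = 15.2 − 9.6 = +5.6 K and ΔS = 33.59 − 34.17 = -0.58 psu (deep − shallow).
−αΔT = -7.28 × 10⁻⁴; βΔS = -4.64 × 10⁻⁴; sum Δρ/ρ₀ = -1.192 × 10⁻³.
Δρ/ρ₀ < 0, so Δρ < 0: deeper water is lighter → statically unstable; the column would overturn.

unstable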